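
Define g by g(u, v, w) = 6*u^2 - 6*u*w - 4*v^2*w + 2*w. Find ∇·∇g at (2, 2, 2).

-4

∂²g/∂u² = 12
∂²g/∂v² = -8*w
∂²g/∂w² = 0
∇²g = -8*w + 12
At (2, 2, 2): -4.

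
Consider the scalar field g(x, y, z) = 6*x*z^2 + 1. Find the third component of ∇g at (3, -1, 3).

108

(∇g)_3 = ∂g/∂z = 12*x*z
At (3, -1, 3): 108.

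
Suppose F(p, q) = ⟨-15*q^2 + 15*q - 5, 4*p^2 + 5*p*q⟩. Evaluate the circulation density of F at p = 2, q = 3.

106

∂F₂/∂p = 8*p + 5*q
∂F₁/∂q = -30*q + 15
Scalar curl = 8*p + 35*q - 15
At (2, 3): 106.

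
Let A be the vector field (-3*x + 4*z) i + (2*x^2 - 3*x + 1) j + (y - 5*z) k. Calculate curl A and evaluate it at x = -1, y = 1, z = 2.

(1, 4, -7)

(∇×A)₁ = ∂A₃/∂y − ∂A₂/∂z = 1
(∇×A)₂ = ∂A₁/∂z − ∂A₃/∂x = 4
(∇×A)₃ = ∂A₂/∂x − ∂A₁/∂y = 4*x - 3
∇×A = (1, 4, 4*x - 3)
At (-1, 1, 2): (1, 4, -7).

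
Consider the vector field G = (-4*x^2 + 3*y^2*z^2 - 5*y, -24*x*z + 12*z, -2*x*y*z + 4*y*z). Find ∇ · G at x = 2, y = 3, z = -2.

-16

∂G₁/∂x = -8*x
∂G₂/∂y = 0
∂G₃/∂z = -2*x*y + 4*y
∇·G = -2*x*y - 8*x + 4*y
At (2, 3, -2): -16.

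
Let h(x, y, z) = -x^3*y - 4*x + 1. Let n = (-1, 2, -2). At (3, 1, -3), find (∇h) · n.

-23

∂h/∂x = -3*x^2*y - 4
∂h/∂y = -x^3
∂h/∂z = 0
∇h at (3, 1, -3) = (-31, -27, 0)
∇h · n = (-31)(-1) + (-27)(2) + (0)(-2) = -23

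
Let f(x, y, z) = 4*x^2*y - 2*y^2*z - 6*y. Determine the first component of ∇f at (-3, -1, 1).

(∇f)_1 = ∂f/∂x = 8*x*y
At (-3, -1, 1): 24.

24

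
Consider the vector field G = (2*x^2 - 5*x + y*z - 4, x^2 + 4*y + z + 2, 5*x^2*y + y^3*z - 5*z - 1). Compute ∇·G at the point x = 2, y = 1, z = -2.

∂G₁/∂x = 4*x - 5
∂G₂/∂y = 4
∂G₃/∂z = y^3 - 5
∇·G = 4*x + y^3 - 6
At (2, 1, -2): 3.

3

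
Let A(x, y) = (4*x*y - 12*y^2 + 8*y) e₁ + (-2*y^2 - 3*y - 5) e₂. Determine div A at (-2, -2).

-3

∂A₁/∂x = 4*y
∂A₂/∂y = -4*y - 3
∇·A = -3
At (-2, -2): -3.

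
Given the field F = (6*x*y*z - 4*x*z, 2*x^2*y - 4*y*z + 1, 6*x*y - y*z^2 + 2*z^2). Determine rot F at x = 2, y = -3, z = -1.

(∇×F)₁ = ∂F₃/∂y − ∂F₂/∂z = 6*x + 4*y - z^2
(∇×F)₂ = ∂F₁/∂z − ∂F₃/∂x = 6*x*y - 4*x - 6*y
(∇×F)₃ = ∂F₂/∂x − ∂F₁/∂y = 4*x*y - 6*x*z
∇×F = (6*x + 4*y - z^2, 6*x*y - 4*x - 6*y, 4*x*y - 6*x*z)
At (2, -3, -1): (-1, -26, -12).

(-1, -26, -12)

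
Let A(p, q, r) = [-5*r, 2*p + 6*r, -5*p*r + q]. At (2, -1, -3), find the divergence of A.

-10

∂A₁/∂p = 0
∂A₂/∂q = 0
∂A₃/∂r = -5*p
∇·A = -5*p
At (2, -1, -3): -10.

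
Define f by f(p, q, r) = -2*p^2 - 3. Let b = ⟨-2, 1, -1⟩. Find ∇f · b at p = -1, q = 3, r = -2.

-8

∂f/∂p = -4*p
∂f/∂q = 0
∂f/∂r = 0
∇f at (-1, 3, -2) = (4, 0, 0)
∇f · b = (4)(-2) + (0)(1) + (0)(-1) = -8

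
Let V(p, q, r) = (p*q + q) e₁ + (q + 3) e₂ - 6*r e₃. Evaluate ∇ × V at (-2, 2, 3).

(0, 0, 1)

(∇×V)₁ = ∂V₃/∂q − ∂V₂/∂r = 0
(∇×V)₂ = ∂V₁/∂r − ∂V₃/∂p = 0
(∇×V)₃ = ∂V₂/∂p − ∂V₁/∂q = -p - 1
∇×V = (0, 0, -p - 1)
At (-2, 2, 3): (0, 0, 1).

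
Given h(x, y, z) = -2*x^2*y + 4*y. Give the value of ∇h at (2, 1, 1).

(-8, -4, 0)

∂h/∂x = -4*x*y
∂h/∂y = -2*x^2 + 4
∂h/∂z = 0
∇h = (-4*x*y, -2*x^2 + 4, 0)
At (2, 1, 1): (-8, -4, 0).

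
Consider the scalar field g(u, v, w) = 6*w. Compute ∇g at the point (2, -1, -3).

(0, 0, 6)

∂g/∂u = 0
∂g/∂v = 0
∂g/∂w = 6
∇g = (0, 0, 6)
At (2, -1, -3): (0, 0, 6).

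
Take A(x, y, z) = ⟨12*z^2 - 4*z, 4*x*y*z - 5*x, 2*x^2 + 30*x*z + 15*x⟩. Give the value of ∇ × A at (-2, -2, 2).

(∇×A)₁ = ∂A₃/∂y − ∂A₂/∂z = -4*x*y
(∇×A)₂ = ∂A₁/∂z − ∂A₃/∂x = -4*x - 6*z - 19
(∇×A)₃ = ∂A₂/∂x − ∂A₁/∂y = 4*y*z - 5
∇×A = (-4*x*y, -4*x - 6*z - 19, 4*y*z - 5)
At (-2, -2, 2): (-16, -23, -21).

(-16, -23, -21)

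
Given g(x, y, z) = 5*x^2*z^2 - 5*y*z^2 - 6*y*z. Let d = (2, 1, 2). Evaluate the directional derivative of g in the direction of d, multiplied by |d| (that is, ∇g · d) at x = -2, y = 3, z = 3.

∂g/∂x = 10*x*z^2
∂g/∂y = -5*z^2 - 6*z
∂g/∂z = 10*x^2*z - 10*y*z - 6*y
∇g at (-2, 3, 3) = (-180, -63, 12)
∇g · d = (-180)(2) + (-63)(1) + (12)(2) = -399

-399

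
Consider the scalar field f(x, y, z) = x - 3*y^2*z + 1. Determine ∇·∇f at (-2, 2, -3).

18

∂²f/∂x² = 0
∂²f/∂y² = -6*z
∂²f/∂z² = 0
∇²f = -6*z
At (-2, 2, -3): 18.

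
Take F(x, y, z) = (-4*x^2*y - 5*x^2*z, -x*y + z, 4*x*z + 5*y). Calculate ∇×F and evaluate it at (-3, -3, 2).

(∇×F)₁ = ∂F₃/∂y − ∂F₂/∂z = 4
(∇×F)₂ = ∂F₁/∂z − ∂F₃/∂x = -5*x^2 - 4*z
(∇×F)₃ = ∂F₂/∂x − ∂F₁/∂y = 4*x^2 - y
∇×F = (4, -5*x^2 - 4*z, 4*x^2 - y)
At (-3, -3, 2): (4, -53, 39).

(4, -53, 39)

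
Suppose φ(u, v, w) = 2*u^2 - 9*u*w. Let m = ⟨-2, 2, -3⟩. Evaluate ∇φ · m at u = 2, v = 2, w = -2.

2

∂φ/∂u = 4*u - 9*w
∂φ/∂v = 0
∂φ/∂w = -9*u
∇φ at (2, 2, -2) = (26, 0, -18)
∇φ · m = (26)(-2) + (0)(2) + (-18)(-3) = 2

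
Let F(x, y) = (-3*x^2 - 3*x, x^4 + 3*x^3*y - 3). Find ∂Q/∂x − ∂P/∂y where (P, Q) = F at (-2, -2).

-104

∂F₂/∂x = 4*x^3 + 9*x^2*y
∂F₁/∂y = 0
Scalar curl = 4*x^3 + 9*x^2*y
At (-2, -2): -104.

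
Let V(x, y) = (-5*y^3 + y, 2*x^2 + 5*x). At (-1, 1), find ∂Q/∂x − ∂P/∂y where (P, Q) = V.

∂V₂/∂x = 4*x + 5
∂V₁/∂y = -15*y^2 + 1
Scalar curl = 4*x + 15*y^2 + 4
At (-1, 1): 15.

15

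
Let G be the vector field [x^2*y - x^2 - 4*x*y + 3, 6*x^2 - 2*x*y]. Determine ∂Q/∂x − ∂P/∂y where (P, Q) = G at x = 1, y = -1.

∂G₂/∂x = 12*x - 2*y
∂G₁/∂y = x^2 - 4*x
Scalar curl = -x^2 + 16*x - 2*y
At (1, -1): 17.

17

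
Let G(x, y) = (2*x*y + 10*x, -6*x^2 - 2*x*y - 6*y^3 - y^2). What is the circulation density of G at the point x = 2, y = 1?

-30

∂G₂/∂x = -12*x - 2*y
∂G₁/∂y = 2*x
Scalar curl = -14*x - 2*y
At (2, 1): -30.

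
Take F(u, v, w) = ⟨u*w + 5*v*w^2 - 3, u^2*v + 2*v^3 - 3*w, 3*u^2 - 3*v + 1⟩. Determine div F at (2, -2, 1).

∂F₁/∂u = w
∂F₂/∂v = u^2 + 6*v^2
∂F₃/∂w = 0
∇·F = u^2 + 6*v^2 + w
At (2, -2, 1): 29.

29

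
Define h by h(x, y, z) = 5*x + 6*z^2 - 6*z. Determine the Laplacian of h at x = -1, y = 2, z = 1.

∂²h/∂x² = 0
∂²h/∂y² = 0
∂²h/∂z² = 12
∇²h = 12
At (-1, 2, 1): 12.

12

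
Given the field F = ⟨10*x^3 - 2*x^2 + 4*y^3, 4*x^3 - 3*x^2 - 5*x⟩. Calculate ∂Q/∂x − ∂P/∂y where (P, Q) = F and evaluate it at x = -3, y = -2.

∂F₂/∂x = 12*x^2 - 6*x - 5
∂F₁/∂y = 12*y^2
Scalar curl = 12*x^2 - 6*x - 12*y^2 - 5
At (-3, -2): 73.

73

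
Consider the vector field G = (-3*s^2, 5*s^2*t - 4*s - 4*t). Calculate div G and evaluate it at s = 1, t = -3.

∂G₁/∂s = -6*s
∂G₂/∂t = 5*s^2 - 4
∇·G = 5*s^2 - 6*s - 4
At (1, -3): -5.

-5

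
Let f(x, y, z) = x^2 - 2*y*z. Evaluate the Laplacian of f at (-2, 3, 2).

∂²f/∂x² = 2
∂²f/∂y² = 0
∂²f/∂z² = 0
∇²f = 2
At (-2, 3, 2): 2.

2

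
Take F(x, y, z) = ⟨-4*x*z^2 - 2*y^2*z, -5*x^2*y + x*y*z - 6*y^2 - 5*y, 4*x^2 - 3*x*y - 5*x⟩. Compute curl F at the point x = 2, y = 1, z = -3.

(∇×F)₁ = ∂F₃/∂y − ∂F₂/∂z = -x*y - 3*x
(∇×F)₂ = ∂F₁/∂z − ∂F₃/∂x = -8*x*z - 8*x - 2*y^2 + 3*y + 5
(∇×F)₃ = ∂F₂/∂x − ∂F₁/∂y = -10*x*y + 5*y*z
∇×F = (-x*y - 3*x, -8*x*z - 8*x - 2*y^2 + 3*y + 5, -10*x*y + 5*y*z)
At (2, 1, -3): (-8, 38, -35).

(-8, 38, -35)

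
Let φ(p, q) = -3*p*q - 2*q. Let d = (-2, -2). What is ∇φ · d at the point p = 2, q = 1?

22

∂φ/∂p = -3*q
∂φ/∂q = -3*p - 2
∇φ at (2, 1) = (-3, -8)
∇φ · d = (-3)(-2) + (-8)(-2) = 22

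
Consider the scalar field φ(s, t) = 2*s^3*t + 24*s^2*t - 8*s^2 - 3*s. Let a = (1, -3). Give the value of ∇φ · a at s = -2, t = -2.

∂φ/∂s = 6*s^2*t + 48*s*t - 16*s - 3
∂φ/∂t = 2*s^3 + 24*s^2
∇φ at (-2, -2) = (173, 80)
∇φ · a = (173)(1) + (80)(-3) = -67

-67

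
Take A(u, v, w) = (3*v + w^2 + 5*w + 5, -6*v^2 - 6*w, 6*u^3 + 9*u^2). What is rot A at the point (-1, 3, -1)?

(6, 3, -3)

(∇×A)₁ = ∂A₃/∂v − ∂A₂/∂w = 6
(∇×A)₂ = ∂A₁/∂w − ∂A₃/∂u = -18*u^2 - 18*u + 2*w + 5
(∇×A)₃ = ∂A₂/∂u − ∂A₁/∂v = -3
∇×A = (6, -18*u^2 - 18*u + 2*w + 5, -3)
At (-1, 3, -1): (6, 3, -3).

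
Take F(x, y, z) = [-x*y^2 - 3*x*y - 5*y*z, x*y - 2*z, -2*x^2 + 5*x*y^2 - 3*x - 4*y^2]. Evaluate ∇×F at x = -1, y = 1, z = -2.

(-16, -11, -14)

(∇×F)₁ = ∂F₃/∂y − ∂F₂/∂z = 10*x*y - 8*y + 2
(∇×F)₂ = ∂F₁/∂z − ∂F₃/∂x = 4*x - 5*y^2 - 5*y + 3
(∇×F)₃ = ∂F₂/∂x − ∂F₁/∂y = 2*x*y + 3*x + y + 5*z
∇×F = (10*x*y - 8*y + 2, 4*x - 5*y^2 - 5*y + 3, 2*x*y + 3*x + y + 5*z)
At (-1, 1, -2): (-16, -11, -14).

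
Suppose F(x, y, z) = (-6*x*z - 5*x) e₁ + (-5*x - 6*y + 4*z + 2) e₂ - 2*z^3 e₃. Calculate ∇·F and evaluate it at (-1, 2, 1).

∂F₁/∂x = -6*z - 5
∂F₂/∂y = -6
∂F₃/∂z = -6*z^2
∇·F = -6*z^2 - 6*z - 11
At (-1, 2, 1): -23.

-23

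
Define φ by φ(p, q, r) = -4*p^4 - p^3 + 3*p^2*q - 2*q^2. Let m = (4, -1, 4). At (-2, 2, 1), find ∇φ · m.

364

∂φ/∂p = -16*p^3 - 3*p^2 + 6*p*q
∂φ/∂q = 3*p^2 - 4*q
∂φ/∂r = 0
∇φ at (-2, 2, 1) = (92, 4, 0)
∇φ · m = (92)(4) + (4)(-1) + (0)(4) = 364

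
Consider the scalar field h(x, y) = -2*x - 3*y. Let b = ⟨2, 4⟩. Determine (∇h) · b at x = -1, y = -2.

∂h/∂x = -2
∂h/∂y = -3
∇h at (-1, -2) = (-2, -3)
∇h · b = (-2)(2) + (-3)(4) = -16

-16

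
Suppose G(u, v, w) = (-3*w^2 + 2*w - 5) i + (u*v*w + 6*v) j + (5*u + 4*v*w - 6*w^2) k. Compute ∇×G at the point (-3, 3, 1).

(∇×G)₁ = ∂G₃/∂v − ∂G₂/∂w = -u*v + 4*w
(∇×G)₂ = ∂G₁/∂w − ∂G₃/∂u = -6*w - 3
(∇×G)₃ = ∂G₂/∂u − ∂G₁/∂v = v*w
∇×G = (-u*v + 4*w, -6*w - 3, v*w)
At (-3, 3, 1): (13, -9, 3).

(13, -9, 3)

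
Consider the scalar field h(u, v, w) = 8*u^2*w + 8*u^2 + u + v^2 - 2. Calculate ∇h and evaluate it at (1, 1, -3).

∂h/∂u = 16*u*w + 16*u + 1
∂h/∂v = 2*v
∂h/∂w = 8*u^2
∇h = (16*u*w + 16*u + 1, 2*v, 8*u^2)
At (1, 1, -3): (-31, 2, 8).

(-31, 2, 8)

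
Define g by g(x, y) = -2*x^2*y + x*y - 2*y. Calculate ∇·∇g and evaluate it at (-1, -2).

∂²g/∂x² = -4*y
∂²g/∂y² = 0
∇²g = -4*y
At (-1, -2): 8.

8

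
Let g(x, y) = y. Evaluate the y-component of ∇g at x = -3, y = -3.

(∇g)_2 = ∂g/∂y = 1
At (-3, -3): 1.

1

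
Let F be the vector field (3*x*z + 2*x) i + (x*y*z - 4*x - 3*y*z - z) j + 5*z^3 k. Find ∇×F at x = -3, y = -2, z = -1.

(∇×F)₁ = ∂F₃/∂y − ∂F₂/∂z = -x*y + 3*y + 1
(∇×F)₂ = ∂F₁/∂z − ∂F₃/∂x = 3*x
(∇×F)₃ = ∂F₂/∂x − ∂F₁/∂y = y*z - 4
∇×F = (-x*y + 3*y + 1, 3*x, y*z - 4)
At (-3, -2, -1): (-11, -9, -2).

(-11, -9, -2)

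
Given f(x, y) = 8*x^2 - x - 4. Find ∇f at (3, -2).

∂f/∂x = 16*x - 1
∂f/∂y = 0
∇f = (16*x - 1, 0)
At (3, -2): (47, 0).

(47, 0)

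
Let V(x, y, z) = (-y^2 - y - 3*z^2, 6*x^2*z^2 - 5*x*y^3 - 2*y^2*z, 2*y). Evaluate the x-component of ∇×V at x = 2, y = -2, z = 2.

(∇×V)_1 = ∂V₃/∂y − ∂V₂/∂z
= 2 − (12*x^2*z - 2*y^2)
= -12*x^2*z + 2*y^2 + 2
At (2, -2, 2): -86.

-86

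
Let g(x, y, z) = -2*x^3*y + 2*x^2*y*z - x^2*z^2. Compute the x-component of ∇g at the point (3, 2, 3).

(∇g)_1 = ∂g/∂x = -6*x^2*y + 4*x*y*z - 2*x*z^2
At (3, 2, 3): -90.

-90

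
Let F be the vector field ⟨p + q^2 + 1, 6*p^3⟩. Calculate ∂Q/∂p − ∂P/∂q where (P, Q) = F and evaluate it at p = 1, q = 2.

14

∂F₂/∂p = 18*p^2
∂F₁/∂q = 2*q
Scalar curl = 18*p^2 - 2*q
At (1, 2): 14.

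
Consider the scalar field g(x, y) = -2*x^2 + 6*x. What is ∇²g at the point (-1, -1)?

-4

∂²g/∂x² = -4
∂²g/∂y² = 0
∇²g = -4
At (-1, -1): -4.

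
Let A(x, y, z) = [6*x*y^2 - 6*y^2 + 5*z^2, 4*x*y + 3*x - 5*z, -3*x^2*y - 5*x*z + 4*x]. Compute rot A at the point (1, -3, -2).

(2, -52, -9)

(∇×A)₁ = ∂A₃/∂y − ∂A₂/∂z = -3*x^2 + 5
(∇×A)₂ = ∂A₁/∂z − ∂A₃/∂x = 6*x*y + 15*z - 4
(∇×A)₃ = ∂A₂/∂x − ∂A₁/∂y = -12*x*y + 16*y + 3
∇×A = (-3*x^2 + 5, 6*x*y + 15*z - 4, -12*x*y + 16*y + 3)
At (1, -3, -2): (2, -52, -9).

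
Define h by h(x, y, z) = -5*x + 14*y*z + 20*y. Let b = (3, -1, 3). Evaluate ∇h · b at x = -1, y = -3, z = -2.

-133

∂h/∂x = -5
∂h/∂y = 14*z + 20
∂h/∂z = 14*y
∇h at (-1, -3, -2) = (-5, -8, -42)
∇h · b = (-5)(3) + (-8)(-1) + (-42)(3) = -133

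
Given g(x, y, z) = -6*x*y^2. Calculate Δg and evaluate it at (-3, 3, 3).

∂²g/∂x² = 0
∂²g/∂y² = -12*x
∂²g/∂z² = 0
∇²g = -12*x
At (-3, 3, 3): 36.

36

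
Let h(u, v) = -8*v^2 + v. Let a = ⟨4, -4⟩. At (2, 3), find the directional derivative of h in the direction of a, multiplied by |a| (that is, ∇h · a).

∂h/∂u = 0
∂h/∂v = -16*v + 1
∇h at (2, 3) = (0, -47)
∇h · a = (0)(4) + (-47)(-4) = 188

188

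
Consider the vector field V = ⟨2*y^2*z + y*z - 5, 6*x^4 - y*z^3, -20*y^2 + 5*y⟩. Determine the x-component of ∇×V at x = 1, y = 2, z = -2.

-51

(∇×V)_1 = ∂V₃/∂y − ∂V₂/∂z
= -40*y + 5 − (-3*y*z^2)
= 3*y*z^2 - 40*y + 5
At (1, 2, -2): -51.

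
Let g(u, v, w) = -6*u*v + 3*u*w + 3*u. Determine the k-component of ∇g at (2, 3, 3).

6

(∇g)_3 = ∂g/∂w = 3*u
At (2, 3, 3): 6.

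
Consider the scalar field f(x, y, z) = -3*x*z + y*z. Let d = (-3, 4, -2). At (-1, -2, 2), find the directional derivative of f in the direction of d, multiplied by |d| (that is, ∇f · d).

∂f/∂x = -3*z
∂f/∂y = z
∂f/∂z = -3*x + y
∇f at (-1, -2, 2) = (-6, 2, 1)
∇f · d = (-6)(-3) + (2)(4) + (1)(-2) = 24

24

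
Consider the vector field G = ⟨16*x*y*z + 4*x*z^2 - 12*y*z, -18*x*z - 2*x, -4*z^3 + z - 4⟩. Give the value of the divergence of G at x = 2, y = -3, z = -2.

∂G₁/∂x = 16*y*z + 4*z^2
∂G₂/∂y = 0
∂G₃/∂z = -12*z^2 + 1
∇·G = 16*y*z - 8*z^2 + 1
At (2, -3, -2): 65.

65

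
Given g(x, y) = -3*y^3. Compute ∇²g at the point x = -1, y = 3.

-54

∂²g/∂x² = 0
∂²g/∂y² = -18*y
∇²g = -18*y
At (-1, 3): -54.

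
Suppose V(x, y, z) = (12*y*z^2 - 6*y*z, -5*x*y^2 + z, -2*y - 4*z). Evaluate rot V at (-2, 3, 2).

(∇×V)₁ = ∂V₃/∂y − ∂V₂/∂z = -3
(∇×V)₂ = ∂V₁/∂z − ∂V₃/∂x = 24*y*z - 6*y
(∇×V)₃ = ∂V₂/∂x − ∂V₁/∂y = -5*y^2 - 12*z^2 + 6*z
∇×V = (-3, 24*y*z - 6*y, -5*y^2 - 12*z^2 + 6*z)
At (-2, 3, 2): (-3, 126, -81).

(-3, 126, -81)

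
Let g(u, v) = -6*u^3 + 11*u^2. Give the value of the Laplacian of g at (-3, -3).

∂²g/∂u² = 2*(-18*u + 11)
∂²g/∂v² = 0
∇²g = -36*u + 22
At (-3, -3): 130.

130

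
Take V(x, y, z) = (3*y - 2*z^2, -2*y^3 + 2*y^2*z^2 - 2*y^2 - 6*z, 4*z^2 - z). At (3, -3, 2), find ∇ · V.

-75

∂V₁/∂x = 0
∂V₂/∂y = -6*y^2 + 4*y*z^2 - 4*y
∂V₃/∂z = 8*z - 1
∇·V = -6*y^2 + 4*y*z^2 - 4*y + 8*z - 1
At (3, -3, 2): -75.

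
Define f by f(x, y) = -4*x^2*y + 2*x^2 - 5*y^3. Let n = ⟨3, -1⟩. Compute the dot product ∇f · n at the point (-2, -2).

∂f/∂x = -8*x*y + 4*x
∂f/∂y = -4*x^2 - 15*y^2
∇f at (-2, -2) = (-40, -76)
∇f · n = (-40)(3) + (-76)(-1) = -44

-44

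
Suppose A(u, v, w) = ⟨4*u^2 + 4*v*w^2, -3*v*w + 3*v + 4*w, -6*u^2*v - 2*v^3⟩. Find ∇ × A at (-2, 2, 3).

(-46, 0, -36)

(∇×A)₁ = ∂A₃/∂v − ∂A₂/∂w = -6*u^2 - 6*v^2 + 3*v - 4
(∇×A)₂ = ∂A₁/∂w − ∂A₃/∂u = 12*u*v + 8*v*w
(∇×A)₃ = ∂A₂/∂u − ∂A₁/∂v = -4*w^2
∇×A = (-6*u^2 - 6*v^2 + 3*v - 4, 12*u*v + 8*v*w, -4*w^2)
At (-2, 2, 3): (-46, 0, -36).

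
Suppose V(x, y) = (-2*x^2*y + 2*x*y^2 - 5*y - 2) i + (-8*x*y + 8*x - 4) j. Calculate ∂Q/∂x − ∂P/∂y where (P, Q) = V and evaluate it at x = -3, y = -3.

∂V₂/∂x = -8*y + 8
∂V₁/∂y = -2*x^2 + 4*x*y - 5
Scalar curl = 2*x^2 - 4*x*y - 8*y + 13
At (-3, -3): 19.

19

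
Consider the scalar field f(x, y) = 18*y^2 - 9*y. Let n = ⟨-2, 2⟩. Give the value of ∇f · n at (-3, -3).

-234

∂f/∂x = 0
∂f/∂y = 36*y - 9
∇f at (-3, -3) = (0, -117)
∇f · n = (0)(-2) + (-117)(2) = -234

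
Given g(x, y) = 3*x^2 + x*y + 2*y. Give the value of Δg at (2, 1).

6

∂²g/∂x² = 6
∂²g/∂y² = 0
∇²g = 6
At (2, 1): 6.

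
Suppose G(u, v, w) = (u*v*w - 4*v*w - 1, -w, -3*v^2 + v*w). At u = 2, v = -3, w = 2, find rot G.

(21, 6, 4)

(∇×G)₁ = ∂G₃/∂v − ∂G₂/∂w = -6*v + w + 1
(∇×G)₂ = ∂G₁/∂w − ∂G₃/∂u = u*v - 4*v
(∇×G)₃ = ∂G₂/∂u − ∂G₁/∂v = -u*w + 4*w
∇×G = (-6*v + w + 1, u*v - 4*v, -u*w + 4*w)
At (2, -3, 2): (21, 6, 4).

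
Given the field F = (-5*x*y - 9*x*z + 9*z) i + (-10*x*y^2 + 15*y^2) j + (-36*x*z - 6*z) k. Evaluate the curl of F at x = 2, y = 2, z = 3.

(0, 99, -30)

(∇×F)₁ = ∂F₃/∂y − ∂F₂/∂z = 0
(∇×F)₂ = ∂F₁/∂z − ∂F₃/∂x = -9*x + 36*z + 9
(∇×F)₃ = ∂F₂/∂x − ∂F₁/∂y = 5*x - 10*y^2
∇×F = (0, -9*x + 36*z + 9, 5*x - 10*y^2)
At (2, 2, 3): (0, 99, -30).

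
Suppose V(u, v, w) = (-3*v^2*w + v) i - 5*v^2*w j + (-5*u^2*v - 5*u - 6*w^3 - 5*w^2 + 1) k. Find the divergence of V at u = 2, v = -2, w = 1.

∂V₁/∂u = 0
∂V₂/∂v = -10*v*w
∂V₃/∂w = -18*w^2 - 10*w
∇·V = -10*v*w - 18*w^2 - 10*w
At (2, -2, 1): -8.

-8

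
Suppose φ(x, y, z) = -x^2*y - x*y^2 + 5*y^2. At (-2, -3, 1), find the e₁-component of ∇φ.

(∇φ)_1 = ∂φ/∂x = -2*x*y - y^2
At (-2, -3, 1): -21.

-21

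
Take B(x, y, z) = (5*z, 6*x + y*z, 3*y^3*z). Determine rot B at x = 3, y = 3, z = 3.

(∇×B)₁ = ∂B₃/∂y − ∂B₂/∂z = 9*y^2*z - y
(∇×B)₂ = ∂B₁/∂z − ∂B₃/∂x = 5
(∇×B)₃ = ∂B₂/∂x − ∂B₁/∂y = 6
∇×B = (9*y^2*z - y, 5, 6)
At (3, 3, 3): (240, 5, 6).

(240, 5, 6)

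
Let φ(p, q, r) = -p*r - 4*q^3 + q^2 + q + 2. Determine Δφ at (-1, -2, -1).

∂²φ/∂p² = 0
∂²φ/∂q² = 2*(-12*q + 1)
∂²φ/∂r² = 0
∇²φ = -24*q + 2
At (-1, -2, -1): 50.

50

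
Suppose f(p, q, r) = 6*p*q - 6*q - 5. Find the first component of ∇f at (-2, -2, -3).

(∇f)_1 = ∂f/∂p = 6*q
At (-2, -2, -3): -12.

-12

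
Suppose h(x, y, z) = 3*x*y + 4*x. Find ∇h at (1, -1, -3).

∂h/∂x = 3*y + 4
∂h/∂y = 3*x
∂h/∂z = 0
∇h = (3*y + 4, 3*x, 0)
At (1, -1, -3): (1, 3, 0).

(1, 3, 0)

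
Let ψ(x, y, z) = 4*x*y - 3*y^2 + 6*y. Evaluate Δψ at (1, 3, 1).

-6

∂²ψ/∂x² = 0
∂²ψ/∂y² = -6
∂²ψ/∂z² = 0
∇²ψ = -6
At (1, 3, 1): -6.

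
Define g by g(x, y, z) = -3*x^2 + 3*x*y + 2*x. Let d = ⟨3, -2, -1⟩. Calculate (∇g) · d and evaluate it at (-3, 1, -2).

87

∂g/∂x = -6*x + 3*y + 2
∂g/∂y = 3*x
∂g/∂z = 0
∇g at (-3, 1, -2) = (23, -9, 0)
∇g · d = (23)(3) + (-9)(-2) + (0)(-1) = 87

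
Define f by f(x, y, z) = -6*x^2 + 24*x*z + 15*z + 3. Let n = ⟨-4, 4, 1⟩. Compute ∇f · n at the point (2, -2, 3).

∂f/∂x = -12*x + 24*z
∂f/∂y = 0
∂f/∂z = 24*x + 15
∇f at (2, -2, 3) = (48, 0, 63)
∇f · n = (48)(-4) + (0)(4) + (63)(1) = -129

-129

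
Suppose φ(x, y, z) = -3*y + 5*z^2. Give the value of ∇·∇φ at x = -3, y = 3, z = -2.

∂²φ/∂x² = 0
∂²φ/∂y² = 0
∂²φ/∂z² = 10
∇²φ = 10
At (-3, 3, -2): 10.

10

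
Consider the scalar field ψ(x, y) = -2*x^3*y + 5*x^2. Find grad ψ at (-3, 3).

∂ψ/∂x = -6*x^2*y + 10*x
∂ψ/∂y = -2*x^3
∇ψ = (-6*x^2*y + 10*x, -2*x^3)
At (-3, 3): (-192, 54).

(-192, 54)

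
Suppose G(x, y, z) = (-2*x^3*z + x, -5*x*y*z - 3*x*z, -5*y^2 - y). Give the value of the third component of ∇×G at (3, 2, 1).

(∇×G)_3 = ∂G₂/∂x − ∂G₁/∂y
= -5*y*z - 3*z − (0)
= -5*y*z - 3*z
At (3, 2, 1): -13.

-13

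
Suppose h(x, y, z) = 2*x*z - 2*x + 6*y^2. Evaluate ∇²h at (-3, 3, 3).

12

∂²h/∂x² = 0
∂²h/∂y² = 12
∂²h/∂z² = 0
∇²h = 12
At (-3, 3, 3): 12.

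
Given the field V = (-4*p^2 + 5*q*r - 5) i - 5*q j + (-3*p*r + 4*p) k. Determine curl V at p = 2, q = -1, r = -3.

(∇×V)₁ = ∂V₃/∂q − ∂V₂/∂r = 0
(∇×V)₂ = ∂V₁/∂r − ∂V₃/∂p = 5*q + 3*r - 4
(∇×V)₃ = ∂V₂/∂p − ∂V₁/∂q = -5*r
∇×V = (0, 5*q + 3*r - 4, -5*r)
At (2, -1, -3): (0, -18, 15).

(0, -18, 15)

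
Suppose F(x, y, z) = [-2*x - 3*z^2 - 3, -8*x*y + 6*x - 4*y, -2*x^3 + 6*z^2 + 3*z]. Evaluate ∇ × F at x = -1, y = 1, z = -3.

(∇×F)₁ = ∂F₃/∂y − ∂F₂/∂z = 0
(∇×F)₂ = ∂F₁/∂z − ∂F₃/∂x = 6*x^2 - 6*z
(∇×F)₃ = ∂F₂/∂x − ∂F₁/∂y = -8*y + 6
∇×F = (0, 6*x^2 - 6*z, -8*y + 6)
At (-1, 1, -3): (0, 24, -2).

(0, 24, -2)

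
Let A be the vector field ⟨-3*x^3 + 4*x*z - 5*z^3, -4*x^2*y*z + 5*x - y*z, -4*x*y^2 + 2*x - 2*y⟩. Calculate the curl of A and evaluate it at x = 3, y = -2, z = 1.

(∇×A)₁ = ∂A₃/∂y − ∂A₂/∂z = 4*x^2*y - 8*x*y + y - 2
(∇×A)₂ = ∂A₁/∂z − ∂A₃/∂x = 4*x + 4*y^2 - 15*z^2 - 2
(∇×A)₃ = ∂A₂/∂x − ∂A₁/∂y = -8*x*y*z + 5
∇×A = (4*x^2*y - 8*x*y + y - 2, 4*x + 4*y^2 - 15*z^2 - 2, -8*x*y*z + 5)
At (3, -2, 1): (-28, 11, 53).

(-28, 11, 53)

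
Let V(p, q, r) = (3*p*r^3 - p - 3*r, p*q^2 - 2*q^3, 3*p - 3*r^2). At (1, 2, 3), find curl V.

(∇×V)₁ = ∂V₃/∂q − ∂V₂/∂r = 0
(∇×V)₂ = ∂V₁/∂r − ∂V₃/∂p = 9*p*r^2 - 6
(∇×V)₃ = ∂V₂/∂p − ∂V₁/∂q = q^2
∇×V = (0, 9*p*r^2 - 6, q^2)
At (1, 2, 3): (0, 75, 4).

(0, 75, 4)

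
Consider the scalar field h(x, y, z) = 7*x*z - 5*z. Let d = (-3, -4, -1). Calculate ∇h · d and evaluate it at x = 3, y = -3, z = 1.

-37

∂h/∂x = 7*z
∂h/∂y = 0
∂h/∂z = 7*x - 5
∇h at (3, -3, 1) = (7, 0, 16)
∇h · d = (7)(-3) + (0)(-4) + (16)(-1) = -37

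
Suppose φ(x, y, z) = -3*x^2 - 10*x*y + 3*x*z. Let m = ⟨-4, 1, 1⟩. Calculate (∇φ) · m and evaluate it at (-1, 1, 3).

∂φ/∂x = -6*x - 10*y + 3*z
∂φ/∂y = -10*x
∂φ/∂z = 3*x
∇φ at (-1, 1, 3) = (5, 10, -3)
∇φ · m = (5)(-4) + (10)(1) + (-3)(1) = -13

-13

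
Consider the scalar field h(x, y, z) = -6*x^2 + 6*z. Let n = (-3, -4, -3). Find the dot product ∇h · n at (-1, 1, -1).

∂h/∂x = -12*x
∂h/∂y = 0
∂h/∂z = 6
∇h at (-1, 1, -1) = (12, 0, 6)
∇h · n = (12)(-3) + (0)(-4) + (6)(-3) = -54

-54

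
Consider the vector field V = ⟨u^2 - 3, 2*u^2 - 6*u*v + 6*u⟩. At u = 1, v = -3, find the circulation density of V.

28

∂V₂/∂u = 4*u - 6*v + 6
∂V₁/∂v = 0
Scalar curl = 4*u - 6*v + 6
At (1, -3): 28.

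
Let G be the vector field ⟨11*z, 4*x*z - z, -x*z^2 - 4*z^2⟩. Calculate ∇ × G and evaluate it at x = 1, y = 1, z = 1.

(∇×G)₁ = ∂G₃/∂y − ∂G₂/∂z = -4*x + 1
(∇×G)₂ = ∂G₁/∂z − ∂G₃/∂x = z^2 + 11
(∇×G)₃ = ∂G₂/∂x − ∂G₁/∂y = 4*z
∇×G = (-4*x + 1, z^2 + 11, 4*z)
At (1, 1, 1): (-3, 12, 4).

(-3, 12, 4)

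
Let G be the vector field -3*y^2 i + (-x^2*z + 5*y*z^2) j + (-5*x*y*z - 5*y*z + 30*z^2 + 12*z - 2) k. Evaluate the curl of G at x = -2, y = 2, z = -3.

(49, -30, 0)

(∇×G)₁ = ∂G₃/∂y − ∂G₂/∂z = x^2 - 5*x*z - 10*y*z - 5*z
(∇×G)₂ = ∂G₁/∂z − ∂G₃/∂x = 5*y*z
(∇×G)₃ = ∂G₂/∂x − ∂G₁/∂y = -2*x*z + 6*y
∇×G = (x^2 - 5*x*z - 10*y*z - 5*z, 5*y*z, -2*x*z + 6*y)
At (-2, 2, -3): (49, -30, 0).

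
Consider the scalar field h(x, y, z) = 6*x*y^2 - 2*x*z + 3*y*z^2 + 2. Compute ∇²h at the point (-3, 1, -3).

∂²h/∂x² = 0
∂²h/∂y² = 12*x
∂²h/∂z² = 6*y
∇²h = 12*x + 6*y
At (-3, 1, -3): -30.

-30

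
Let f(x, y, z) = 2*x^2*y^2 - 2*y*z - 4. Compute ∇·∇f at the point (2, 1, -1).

∂²f/∂x² = 4*y^2
∂²f/∂y² = 4*x^2
∂²f/∂z² = 0
∇²f = 4*x^2 + 4*y^2
At (2, 1, -1): 20.

20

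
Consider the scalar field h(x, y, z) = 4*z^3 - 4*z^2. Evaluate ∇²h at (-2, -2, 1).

∂²h/∂x² = 0
∂²h/∂y² = 0
∂²h/∂z² = 8*(3*z - 1)
∇²h = 24*z - 8
At (-2, -2, 1): 16.

16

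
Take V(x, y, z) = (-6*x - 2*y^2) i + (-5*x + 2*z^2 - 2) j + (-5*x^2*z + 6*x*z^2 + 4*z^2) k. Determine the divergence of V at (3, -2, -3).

∂V₁/∂x = -6
∂V₂/∂y = 0
∂V₃/∂z = -5*x^2 + 12*x*z + 8*z
∇·V = -5*x^2 + 12*x*z + 8*z - 6
At (3, -2, -3): -183.

-183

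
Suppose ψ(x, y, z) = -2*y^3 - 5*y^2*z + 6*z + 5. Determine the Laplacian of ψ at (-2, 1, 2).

∂²ψ/∂x² = 0
∂²ψ/∂y² = -2*(6*y + 5*z)
∂²ψ/∂z² = 0
∇²ψ = -12*y - 10*z
At (-2, 1, 2): -32.

-32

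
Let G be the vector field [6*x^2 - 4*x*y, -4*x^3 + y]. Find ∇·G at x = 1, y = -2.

∂G₁/∂x = 12*x - 4*y
∂G₂/∂y = 1
∇·G = 12*x - 4*y + 1
At (1, -2): 21.

21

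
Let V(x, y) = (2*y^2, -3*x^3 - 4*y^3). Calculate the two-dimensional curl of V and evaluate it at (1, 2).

∂V₂/∂x = -9*x^2
∂V₁/∂y = 4*y
Scalar curl = -9*x^2 - 4*y
At (1, 2): -17.

-17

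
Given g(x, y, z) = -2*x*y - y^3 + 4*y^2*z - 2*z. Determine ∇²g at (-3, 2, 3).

12

∂²g/∂x² = 0
∂²g/∂y² = 2*(-3*y + 4*z)
∂²g/∂z² = 0
∇²g = -6*y + 8*z
At (-3, 2, 3): 12.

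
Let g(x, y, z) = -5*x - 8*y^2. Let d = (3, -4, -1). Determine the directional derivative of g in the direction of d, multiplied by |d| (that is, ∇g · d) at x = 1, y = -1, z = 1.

-79

∂g/∂x = -5
∂g/∂y = -16*y
∂g/∂z = 0
∇g at (1, -1, 1) = (-5, 16, 0)
∇g · d = (-5)(3) + (16)(-4) + (0)(-1) = -79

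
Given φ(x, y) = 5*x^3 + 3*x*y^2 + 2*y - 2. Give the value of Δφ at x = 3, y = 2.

∂²φ/∂x² = 30*x
∂²φ/∂y² = 6*x
∇²φ = 36*x
At (3, 2): 108.

108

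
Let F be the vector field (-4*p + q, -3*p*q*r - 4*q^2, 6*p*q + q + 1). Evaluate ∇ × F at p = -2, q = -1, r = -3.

(-5, 6, -10)

(∇×F)₁ = ∂F₃/∂q − ∂F₂/∂r = 3*p*q + 6*p + 1
(∇×F)₂ = ∂F₁/∂r − ∂F₃/∂p = -6*q
(∇×F)₃ = ∂F₂/∂p − ∂F₁/∂q = -3*q*r - 1
∇×F = (3*p*q + 6*p + 1, -6*q, -3*q*r - 1)
At (-2, -1, -3): (-5, 6, -10).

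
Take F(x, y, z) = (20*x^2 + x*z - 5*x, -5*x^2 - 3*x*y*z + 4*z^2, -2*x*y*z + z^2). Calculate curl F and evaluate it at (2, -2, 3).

(-48, -10, -2)

(∇×F)₁ = ∂F₃/∂y − ∂F₂/∂z = 3*x*y - 2*x*z - 8*z
(∇×F)₂ = ∂F₁/∂z − ∂F₃/∂x = x + 2*y*z
(∇×F)₃ = ∂F₂/∂x − ∂F₁/∂y = -10*x - 3*y*z
∇×F = (3*x*y - 2*x*z - 8*z, x + 2*y*z, -10*x - 3*y*z)
At (2, -2, 3): (-48, -10, -2).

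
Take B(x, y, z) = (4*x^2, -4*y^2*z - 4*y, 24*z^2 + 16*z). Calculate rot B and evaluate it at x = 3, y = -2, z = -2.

(16, 0, 0)

(∇×B)₁ = ∂B₃/∂y − ∂B₂/∂z = 4*y^2
(∇×B)₂ = ∂B₁/∂z − ∂B₃/∂x = 0
(∇×B)₃ = ∂B₂/∂x − ∂B₁/∂y = 0
∇×B = (4*y^2, 0, 0)
At (3, -2, -2): (16, 0, 0).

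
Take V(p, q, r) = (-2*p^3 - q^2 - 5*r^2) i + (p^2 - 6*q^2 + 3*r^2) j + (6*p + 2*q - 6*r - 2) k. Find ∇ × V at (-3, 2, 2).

(∇×V)₁ = ∂V₃/∂q − ∂V₂/∂r = -6*r + 2
(∇×V)₂ = ∂V₁/∂r − ∂V₃/∂p = -10*r - 6
(∇×V)₃ = ∂V₂/∂p − ∂V₁/∂q = 2*p + 2*q
∇×V = (-6*r + 2, -10*r - 6, 2*p + 2*q)
At (-3, 2, 2): (-10, -26, -2).

(-10, -26, -2)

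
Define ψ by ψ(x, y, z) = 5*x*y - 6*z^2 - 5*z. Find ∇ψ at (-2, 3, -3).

(15, -10, 31)

∂ψ/∂x = 5*y
∂ψ/∂y = 5*x
∂ψ/∂z = -12*z - 5
∇ψ = (5*y, 5*x, -12*z - 5)
At (-2, 3, -3): (15, -10, 31).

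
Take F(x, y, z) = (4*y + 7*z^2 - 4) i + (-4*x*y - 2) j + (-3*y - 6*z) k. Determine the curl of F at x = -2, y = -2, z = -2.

(-3, -28, 4)

(∇×F)₁ = ∂F₃/∂y − ∂F₂/∂z = -3
(∇×F)₂ = ∂F₁/∂z − ∂F₃/∂x = 14*z
(∇×F)₃ = ∂F₂/∂x − ∂F₁/∂y = -4*y - 4
∇×F = (-3, 14*z, -4*y - 4)
At (-2, -2, -2): (-3, -28, 4).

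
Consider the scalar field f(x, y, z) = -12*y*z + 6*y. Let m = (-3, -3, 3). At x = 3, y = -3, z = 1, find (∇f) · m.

126

∂f/∂x = 0
∂f/∂y = -12*z + 6
∂f/∂z = -12*y
∇f at (3, -3, 1) = (0, -6, 36)
∇f · m = (0)(-3) + (-6)(-3) + (36)(3) = 126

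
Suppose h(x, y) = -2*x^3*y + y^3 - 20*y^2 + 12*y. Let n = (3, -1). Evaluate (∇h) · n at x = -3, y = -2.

∂h/∂x = -6*x^2*y
∂h/∂y = -2*x^3 + 3*y^2 - 40*y + 12
∇h at (-3, -2) = (108, 158)
∇h · n = (108)(3) + (158)(-1) = 166

166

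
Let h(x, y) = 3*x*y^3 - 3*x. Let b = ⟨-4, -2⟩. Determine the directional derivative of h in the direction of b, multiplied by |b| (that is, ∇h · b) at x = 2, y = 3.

-636

∂h/∂x = 3*y^3 - 3
∂h/∂y = 9*x*y^2
∇h at (2, 3) = (78, 162)
∇h · b = (78)(-4) + (162)(-2) = -636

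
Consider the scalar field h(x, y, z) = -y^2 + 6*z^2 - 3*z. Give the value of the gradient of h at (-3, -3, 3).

∂h/∂x = 0
∂h/∂y = -2*y
∂h/∂z = 12*z - 3
∇h = (0, -2*y, 12*z - 3)
At (-3, -3, 3): (0, 6, 33).

(0, 6, 33)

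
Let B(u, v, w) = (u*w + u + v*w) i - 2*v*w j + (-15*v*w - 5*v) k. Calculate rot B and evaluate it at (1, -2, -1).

(6, -1, 1)

(∇×B)₁ = ∂B₃/∂v − ∂B₂/∂w = 2*v - 15*w - 5
(∇×B)₂ = ∂B₁/∂w − ∂B₃/∂u = u + v
(∇×B)₃ = ∂B₂/∂u − ∂B₁/∂v = -w
∇×B = (2*v - 15*w - 5, u + v, -w)
At (1, -2, -1): (6, -1, 1).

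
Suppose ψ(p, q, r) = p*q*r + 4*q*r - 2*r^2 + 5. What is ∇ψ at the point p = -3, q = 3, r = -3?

(-9, -3, 15)

∂ψ/∂p = q*r
∂ψ/∂q = p*r + 4*r
∂ψ/∂r = p*q + 4*q - 4*r
∇ψ = (q*r, p*r + 4*r, p*q + 4*q - 4*r)
At (-3, 3, -3): (-9, -3, 15).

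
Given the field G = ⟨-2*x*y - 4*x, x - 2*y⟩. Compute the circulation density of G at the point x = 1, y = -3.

3

∂G₂/∂x = 1
∂G₁/∂y = -2*x
Scalar curl = 2*x + 1
At (1, -3): 3.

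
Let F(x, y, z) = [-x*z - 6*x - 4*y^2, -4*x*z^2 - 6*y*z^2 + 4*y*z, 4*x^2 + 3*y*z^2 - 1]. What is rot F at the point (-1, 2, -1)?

(∇×F)₁ = ∂F₃/∂y − ∂F₂/∂z = 8*x*z + 12*y*z - 4*y + 3*z^2
(∇×F)₂ = ∂F₁/∂z − ∂F₃/∂x = -9*x
(∇×F)₃ = ∂F₂/∂x − ∂F₁/∂y = 8*y - 4*z^2
∇×F = (8*x*z + 12*y*z - 4*y + 3*z^2, -9*x, 8*y - 4*z^2)
At (-1, 2, -1): (-21, 9, 12).

(-21, 9, 12)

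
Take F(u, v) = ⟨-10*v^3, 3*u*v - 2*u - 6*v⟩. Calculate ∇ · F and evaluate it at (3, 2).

3

∂F₁/∂u = 0
∂F₂/∂v = 3*u - 6
∇·F = 3*u - 6
At (3, 2): 3.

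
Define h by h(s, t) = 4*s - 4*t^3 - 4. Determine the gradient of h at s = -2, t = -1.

∂h/∂s = 4
∂h/∂t = -12*t^2
∇h = (4, -12*t^2)
At (-2, -1): (4, -12).

(4, -12)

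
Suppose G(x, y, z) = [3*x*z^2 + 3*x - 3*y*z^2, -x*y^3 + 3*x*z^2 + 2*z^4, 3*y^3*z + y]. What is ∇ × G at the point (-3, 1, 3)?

(-134, -72, 53)

(∇×G)₁ = ∂G₃/∂y − ∂G₂/∂z = -6*x*z + 9*y^2*z - 8*z^3 + 1
(∇×G)₂ = ∂G₁/∂z − ∂G₃/∂x = 6*x*z - 6*y*z
(∇×G)₃ = ∂G₂/∂x − ∂G₁/∂y = -y^3 + 6*z^2
∇×G = (-6*x*z + 9*y^2*z - 8*z^3 + 1, 6*x*z - 6*y*z, -y^3 + 6*z^2)
At (-3, 1, 3): (-134, -72, 53).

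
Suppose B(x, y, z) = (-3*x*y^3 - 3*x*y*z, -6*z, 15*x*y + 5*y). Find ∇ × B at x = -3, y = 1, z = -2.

(∇×B)₁ = ∂B₃/∂y − ∂B₂/∂z = 15*x + 11
(∇×B)₂ = ∂B₁/∂z − ∂B₃/∂x = -3*x*y - 15*y
(∇×B)₃ = ∂B₂/∂x − ∂B₁/∂y = 9*x*y^2 + 3*x*z
∇×B = (15*x + 11, -3*x*y - 15*y, 9*x*y^2 + 3*x*z)
At (-3, 1, -2): (-34, -6, -9).

(-34, -6, -9)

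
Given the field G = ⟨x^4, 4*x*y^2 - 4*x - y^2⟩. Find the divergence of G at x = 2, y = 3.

∂G₁/∂x = 4*x^3
∂G₂/∂y = 8*x*y - 2*y
∇·G = 4*x^3 + 8*x*y - 2*y
At (2, 3): 74.

74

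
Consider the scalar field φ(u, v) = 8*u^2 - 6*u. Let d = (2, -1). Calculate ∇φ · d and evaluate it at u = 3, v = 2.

∂φ/∂u = 16*u - 6
∂φ/∂v = 0
∇φ at (3, 2) = (42, 0)
∇φ · d = (42)(2) + (0)(-1) = 84

84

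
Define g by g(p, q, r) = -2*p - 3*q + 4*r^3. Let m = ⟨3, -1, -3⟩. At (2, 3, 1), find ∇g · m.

-39

∂g/∂p = -2
∂g/∂q = -3
∂g/∂r = 12*r^2
∇g at (2, 3, 1) = (-2, -3, 12)
∇g · m = (-2)(3) + (-3)(-1) + (12)(-3) = -39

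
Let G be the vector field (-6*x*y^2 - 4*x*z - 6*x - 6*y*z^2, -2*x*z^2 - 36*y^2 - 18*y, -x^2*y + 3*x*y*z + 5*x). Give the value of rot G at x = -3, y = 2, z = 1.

(-30, -35, -68)

(∇×G)₁ = ∂G₃/∂y − ∂G₂/∂z = -x^2 + 7*x*z
(∇×G)₂ = ∂G₁/∂z − ∂G₃/∂x = 2*x*y - 4*x - 15*y*z - 5
(∇×G)₃ = ∂G₂/∂x − ∂G₁/∂y = 12*x*y + 4*z^2
∇×G = (-x^2 + 7*x*z, 2*x*y - 4*x - 15*y*z - 5, 12*x*y + 4*z^2)
At (-3, 2, 1): (-30, -35, -68).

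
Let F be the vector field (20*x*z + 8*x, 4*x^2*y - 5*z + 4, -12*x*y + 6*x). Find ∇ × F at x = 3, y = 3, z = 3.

(∇×F)₁ = ∂F₃/∂y − ∂F₂/∂z = -12*x + 5
(∇×F)₂ = ∂F₁/∂z − ∂F₃/∂x = 20*x + 12*y - 6
(∇×F)₃ = ∂F₂/∂x − ∂F₁/∂y = 8*x*y
∇×F = (-12*x + 5, 20*x + 12*y - 6, 8*x*y)
At (3, 3, 3): (-31, 90, 72).

(-31, 90, 72)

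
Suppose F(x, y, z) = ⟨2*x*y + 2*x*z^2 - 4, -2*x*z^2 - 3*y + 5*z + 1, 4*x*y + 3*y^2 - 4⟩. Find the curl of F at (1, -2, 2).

(∇×F)₁ = ∂F₃/∂y − ∂F₂/∂z = 4*x*z + 4*x + 6*y - 5
(∇×F)₂ = ∂F₁/∂z − ∂F₃/∂x = 4*x*z - 4*y
(∇×F)₃ = ∂F₂/∂x − ∂F₁/∂y = -2*x - 2*z^2
∇×F = (4*x*z + 4*x + 6*y - 5, 4*x*z - 4*y, -2*x - 2*z^2)
At (1, -2, 2): (-5, 16, -10).

(-5, 16, -10)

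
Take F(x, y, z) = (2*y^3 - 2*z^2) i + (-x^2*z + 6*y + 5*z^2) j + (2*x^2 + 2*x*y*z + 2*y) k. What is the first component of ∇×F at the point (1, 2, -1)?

(∇×F)_1 = ∂F₃/∂y − ∂F₂/∂z
= 2*x*z + 2 − (-x^2 + 10*z)
= x^2 + 2*x*z - 10*z + 2
At (1, 2, -1): 11.

11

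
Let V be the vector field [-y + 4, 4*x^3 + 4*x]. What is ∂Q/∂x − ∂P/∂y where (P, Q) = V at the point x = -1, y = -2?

∂V₂/∂x = 12*x^2 + 4
∂V₁/∂y = -1
Scalar curl = 12*x^2 + 5
At (-1, -2): 17.

17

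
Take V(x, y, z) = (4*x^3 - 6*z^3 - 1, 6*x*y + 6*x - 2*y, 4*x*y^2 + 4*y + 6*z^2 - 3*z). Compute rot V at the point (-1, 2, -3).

(-12, -178, 18)

(∇×V)₁ = ∂V₃/∂y − ∂V₂/∂z = 8*x*y + 4
(∇×V)₂ = ∂V₁/∂z − ∂V₃/∂x = -4*y^2 - 18*z^2
(∇×V)₃ = ∂V₂/∂x − ∂V₁/∂y = 6*y + 6
∇×V = (8*x*y + 4, -4*y^2 - 18*z^2, 6*y + 6)
At (-1, 2, -3): (-12, -178, 18).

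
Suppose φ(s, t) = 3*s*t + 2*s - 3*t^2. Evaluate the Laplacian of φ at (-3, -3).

∂²φ/∂s² = 0
∂²φ/∂t² = -6
∇²φ = -6
At (-3, -3): -6.

-6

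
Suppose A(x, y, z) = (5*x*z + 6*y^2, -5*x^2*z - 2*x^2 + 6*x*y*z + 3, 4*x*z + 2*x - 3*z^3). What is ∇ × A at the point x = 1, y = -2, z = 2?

(17, -5, -24)

(∇×A)₁ = ∂A₃/∂y − ∂A₂/∂z = 5*x^2 - 6*x*y
(∇×A)₂ = ∂A₁/∂z − ∂A₃/∂x = 5*x - 4*z - 2
(∇×A)₃ = ∂A₂/∂x − ∂A₁/∂y = -10*x*z - 4*x + 6*y*z - 12*y
∇×A = (5*x^2 - 6*x*y, 5*x - 4*z - 2, -10*x*z - 4*x + 6*y*z - 12*y)
At (1, -2, 2): (17, -5, -24).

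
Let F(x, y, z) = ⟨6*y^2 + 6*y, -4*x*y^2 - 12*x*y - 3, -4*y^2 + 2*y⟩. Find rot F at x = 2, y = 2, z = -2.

(∇×F)₁ = ∂F₃/∂y − ∂F₂/∂z = -8*y + 2
(∇×F)₂ = ∂F₁/∂z − ∂F₃/∂x = 0
(∇×F)₃ = ∂F₂/∂x − ∂F₁/∂y = -4*y^2 - 24*y - 6
∇×F = (-8*y + 2, 0, -4*y^2 - 24*y - 6)
At (2, 2, -2): (-14, 0, -70).

(-14, 0, -70)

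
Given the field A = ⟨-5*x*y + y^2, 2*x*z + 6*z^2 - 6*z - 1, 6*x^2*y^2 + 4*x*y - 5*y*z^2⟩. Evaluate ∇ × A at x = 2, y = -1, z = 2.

(∇×A)₁ = ∂A₃/∂y − ∂A₂/∂z = 12*x^2*y + 2*x - 5*z^2 - 12*z + 6
(∇×A)₂ = ∂A₁/∂z − ∂A₃/∂x = -12*x*y^2 - 4*y
(∇×A)₃ = ∂A₂/∂x − ∂A₁/∂y = 5*x - 2*y + 2*z
∇×A = (12*x^2*y + 2*x - 5*z^2 - 12*z + 6, -12*x*y^2 - 4*y, 5*x - 2*y + 2*z)
At (2, -1, 2): (-82, -20, 16).

(-82, -20, 16)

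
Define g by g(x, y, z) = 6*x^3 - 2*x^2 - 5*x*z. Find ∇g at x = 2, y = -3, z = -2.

(74, 0, -10)

∂g/∂x = 18*x^2 - 4*x - 5*z
∂g/∂y = 0
∂g/∂z = -5*x
∇g = (18*x^2 - 4*x - 5*z, 0, -5*x)
At (2, -3, -2): (74, 0, -10).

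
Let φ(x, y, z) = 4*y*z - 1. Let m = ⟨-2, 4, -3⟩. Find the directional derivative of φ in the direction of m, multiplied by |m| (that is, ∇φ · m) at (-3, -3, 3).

∂φ/∂x = 0
∂φ/∂y = 4*z
∂φ/∂z = 4*y
∇φ at (-3, -3, 3) = (0, 12, -12)
∇φ · m = (0)(-2) + (12)(4) + (-12)(-3) = 84

84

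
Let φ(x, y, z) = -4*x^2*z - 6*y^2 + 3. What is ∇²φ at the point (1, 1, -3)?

∂²φ/∂x² = -8*z
∂²φ/∂y² = -12
∂²φ/∂z² = 0
∇²φ = -8*z - 12
At (1, 1, -3): 12.

12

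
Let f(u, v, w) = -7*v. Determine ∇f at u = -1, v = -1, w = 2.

∂f/∂u = 0
∂f/∂v = -7
∂f/∂w = 0
∇f = (0, -7, 0)
At (-1, -1, 2): (0, -7, 0).

(0, -7, 0)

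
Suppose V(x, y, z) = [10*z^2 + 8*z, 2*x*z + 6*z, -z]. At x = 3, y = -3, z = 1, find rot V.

(∇×V)₁ = ∂V₃/∂y − ∂V₂/∂z = -2*x - 6
(∇×V)₂ = ∂V₁/∂z − ∂V₃/∂x = 20*z + 8
(∇×V)₃ = ∂V₂/∂x − ∂V₁/∂y = 2*z
∇×V = (-2*x - 6, 20*z + 8, 2*z)
At (3, -3, 1): (-12, 28, 2).

(-12, 28, 2)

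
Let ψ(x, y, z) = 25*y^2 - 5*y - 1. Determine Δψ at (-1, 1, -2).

∂²ψ/∂x² = 0
∂²ψ/∂y² = 50
∂²ψ/∂z² = 0
∇²ψ = 50
At (-1, 1, -2): 50.

50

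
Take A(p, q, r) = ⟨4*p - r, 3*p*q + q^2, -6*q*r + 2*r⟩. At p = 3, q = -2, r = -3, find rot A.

(∇×A)₁ = ∂A₃/∂q − ∂A₂/∂r = -6*r
(∇×A)₂ = ∂A₁/∂r − ∂A₃/∂p = -1
(∇×A)₃ = ∂A₂/∂p − ∂A₁/∂q = 3*q
∇×A = (-6*r, -1, 3*q)
At (3, -2, -3): (18, -1, -6).

(18, -1, -6)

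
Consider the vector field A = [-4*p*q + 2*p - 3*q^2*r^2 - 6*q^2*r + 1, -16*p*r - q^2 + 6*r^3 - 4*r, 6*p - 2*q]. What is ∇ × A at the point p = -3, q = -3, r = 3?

(-208, -222, -330)

(∇×A)₁ = ∂A₃/∂q − ∂A₂/∂r = 16*p - 18*r^2 + 2
(∇×A)₂ = ∂A₁/∂r − ∂A₃/∂p = -6*q^2*r - 6*q^2 - 6
(∇×A)₃ = ∂A₂/∂p − ∂A₁/∂q = 4*p + 6*q*r^2 + 12*q*r - 16*r
∇×A = (16*p - 18*r^2 + 2, -6*q^2*r - 6*q^2 - 6, 4*p + 6*q*r^2 + 12*q*r - 16*r)
At (-3, -3, 3): (-208, -222, -330).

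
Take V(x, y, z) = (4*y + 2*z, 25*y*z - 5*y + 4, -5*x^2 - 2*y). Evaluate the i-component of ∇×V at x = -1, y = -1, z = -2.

23

(∇×V)_1 = ∂V₃/∂y − ∂V₂/∂z
= -2 − (25*y)
= -25*y - 2
At (-1, -1, -2): 23.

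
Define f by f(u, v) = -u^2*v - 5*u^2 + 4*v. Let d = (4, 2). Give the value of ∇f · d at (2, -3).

∂f/∂u = -2*u*v - 10*u
∂f/∂v = -u^2 + 4
∇f at (2, -3) = (-8, 0)
∇f · d = (-8)(4) + (0)(2) = -32

-32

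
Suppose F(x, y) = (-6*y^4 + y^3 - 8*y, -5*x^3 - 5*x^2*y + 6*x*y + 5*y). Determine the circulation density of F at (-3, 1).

∂F₂/∂x = -15*x^2 - 10*x*y + 6*y
∂F₁/∂y = -24*y^3 + 3*y^2 - 8
Scalar curl = -15*x^2 - 10*x*y + 24*y^3 - 3*y^2 + 6*y + 8
At (-3, 1): -70.

-70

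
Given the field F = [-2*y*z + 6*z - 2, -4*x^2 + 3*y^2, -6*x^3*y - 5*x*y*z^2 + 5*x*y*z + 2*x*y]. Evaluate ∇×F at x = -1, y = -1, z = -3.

(∇×F)₁ = ∂F₃/∂y − ∂F₂/∂z = -6*x^3 - 5*x*z^2 + 5*x*z + 2*x
(∇×F)₂ = ∂F₁/∂z − ∂F₃/∂x = 18*x^2*y + 5*y*z^2 - 5*y*z - 4*y + 6
(∇×F)₃ = ∂F₂/∂x − ∂F₁/∂y = -8*x + 2*z
∇×F = (-6*x^3 - 5*x*z^2 + 5*x*z + 2*x, 18*x^2*y + 5*y*z^2 - 5*y*z - 4*y + 6, -8*x + 2*z)
At (-1, -1, -3): (64, -68, 2).

(64, -68, 2)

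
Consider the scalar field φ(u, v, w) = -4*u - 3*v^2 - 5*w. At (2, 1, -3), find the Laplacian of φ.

∂²φ/∂u² = 0
∂²φ/∂v² = -6
∂²φ/∂w² = 0
∇²φ = -6
At (2, 1, -3): -6.

-6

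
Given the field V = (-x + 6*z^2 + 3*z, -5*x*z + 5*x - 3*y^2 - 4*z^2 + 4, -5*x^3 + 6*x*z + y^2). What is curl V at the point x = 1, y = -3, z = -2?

(-17, 6, 15)

(∇×V)₁ = ∂V₃/∂y − ∂V₂/∂z = 5*x + 2*y + 8*z
(∇×V)₂ = ∂V₁/∂z − ∂V₃/∂x = 15*x^2 + 6*z + 3
(∇×V)₃ = ∂V₂/∂x − ∂V₁/∂y = -5*z + 5
∇×V = (5*x + 2*y + 8*z, 15*x^2 + 6*z + 3, -5*z + 5)
At (1, -3, -2): (-17, 6, 15).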